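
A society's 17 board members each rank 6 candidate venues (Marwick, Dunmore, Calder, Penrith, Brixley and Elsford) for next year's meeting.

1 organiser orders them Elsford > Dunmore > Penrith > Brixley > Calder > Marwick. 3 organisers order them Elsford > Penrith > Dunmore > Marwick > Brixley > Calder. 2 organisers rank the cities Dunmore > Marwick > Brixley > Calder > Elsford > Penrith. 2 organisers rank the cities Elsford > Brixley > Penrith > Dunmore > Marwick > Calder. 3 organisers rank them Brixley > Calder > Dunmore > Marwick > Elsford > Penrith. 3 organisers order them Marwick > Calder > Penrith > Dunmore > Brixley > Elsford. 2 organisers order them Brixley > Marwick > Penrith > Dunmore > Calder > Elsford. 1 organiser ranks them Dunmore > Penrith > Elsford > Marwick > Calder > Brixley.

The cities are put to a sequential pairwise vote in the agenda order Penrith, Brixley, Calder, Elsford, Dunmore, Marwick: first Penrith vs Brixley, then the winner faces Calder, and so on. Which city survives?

Dunmore

Round 1: Penrith vs Brixley — 8–9, Brixley advances.
Round 2: Brixley vs Calder — 13–4, Brixley advances.
Round 3: Brixley vs Elsford — 10–7, Brixley advances.
Round 4: Brixley vs Dunmore — 7–10, Dunmore advances.
Round 5: Dunmore vs Marwick — 12–5, Dunmore advances.
Dunmore survives the agenda.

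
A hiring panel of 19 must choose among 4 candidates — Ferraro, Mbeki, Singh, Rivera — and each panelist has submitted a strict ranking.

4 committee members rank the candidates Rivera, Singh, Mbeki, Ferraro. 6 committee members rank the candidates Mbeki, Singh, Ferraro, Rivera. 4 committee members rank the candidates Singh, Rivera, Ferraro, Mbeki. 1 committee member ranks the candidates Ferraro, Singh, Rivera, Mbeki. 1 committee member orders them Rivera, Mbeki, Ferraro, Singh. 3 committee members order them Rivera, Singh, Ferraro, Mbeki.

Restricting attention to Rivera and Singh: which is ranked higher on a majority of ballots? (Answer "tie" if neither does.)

Ballots ranking Rivera above Singh: 4 + 1 + 3 = 8.
Ballots ranking Singh above Rivera: 19 − 8 = 11.
Singh wins the head-to-head 11–8.

Singh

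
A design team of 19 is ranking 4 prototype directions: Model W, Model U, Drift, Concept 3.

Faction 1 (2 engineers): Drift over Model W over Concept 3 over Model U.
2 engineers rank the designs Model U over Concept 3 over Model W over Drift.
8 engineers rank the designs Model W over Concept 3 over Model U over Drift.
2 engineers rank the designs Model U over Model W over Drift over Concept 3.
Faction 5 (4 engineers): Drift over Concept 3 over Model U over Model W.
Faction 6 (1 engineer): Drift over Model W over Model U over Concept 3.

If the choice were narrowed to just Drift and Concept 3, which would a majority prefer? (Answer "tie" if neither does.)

Ballots ranking Drift above Concept 3: 2 + 2 + 4 + 1 = 9.
Ballots ranking Concept 3 above Drift: 19 − 9 = 10.
Concept 3 wins the head-to-head 10–9.

Concept 3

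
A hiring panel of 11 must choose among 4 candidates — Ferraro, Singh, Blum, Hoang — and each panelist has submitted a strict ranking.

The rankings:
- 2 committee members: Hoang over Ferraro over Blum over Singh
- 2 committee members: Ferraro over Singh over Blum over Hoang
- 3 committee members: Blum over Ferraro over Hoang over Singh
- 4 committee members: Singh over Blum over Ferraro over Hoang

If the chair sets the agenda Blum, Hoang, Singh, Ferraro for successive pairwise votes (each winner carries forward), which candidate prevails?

Ferraro

Round 1: Blum vs Hoang — 9–2, Blum advances.
Round 2: Blum vs Singh — 5–6, Singh advances.
Round 3: Singh vs Ferraro — 4–7, Ferraro advances.
Ferraro survives the agenda.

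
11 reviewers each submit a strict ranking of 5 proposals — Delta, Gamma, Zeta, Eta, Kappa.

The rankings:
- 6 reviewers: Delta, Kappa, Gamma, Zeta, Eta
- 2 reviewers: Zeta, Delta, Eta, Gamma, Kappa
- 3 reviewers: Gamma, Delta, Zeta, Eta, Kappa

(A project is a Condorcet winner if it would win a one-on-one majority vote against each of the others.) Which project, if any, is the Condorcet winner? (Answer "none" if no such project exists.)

Delta

Head-to-head results (11 reviewers):
Delta vs Gamma: Delta, 8–3.
Delta vs Zeta: Delta, 9–2.
Delta vs Eta: Delta wins 11–0.
Delta–Kappa: Delta 11–0.
Gamma–Zeta: Gamma 9–2.
Gamma vs Eta: Gamma, 9–2.
Gamma vs Kappa: Kappa wins 6–5.
Zeta vs Eta: Zeta, 11–0.
Zeta–Kappa: Kappa 6–5.
Eta vs Kappa: Kappa, 6–5.
Delta beats each of Gamma, Zeta, Eta, Kappa — Delta is the Condorcet winner.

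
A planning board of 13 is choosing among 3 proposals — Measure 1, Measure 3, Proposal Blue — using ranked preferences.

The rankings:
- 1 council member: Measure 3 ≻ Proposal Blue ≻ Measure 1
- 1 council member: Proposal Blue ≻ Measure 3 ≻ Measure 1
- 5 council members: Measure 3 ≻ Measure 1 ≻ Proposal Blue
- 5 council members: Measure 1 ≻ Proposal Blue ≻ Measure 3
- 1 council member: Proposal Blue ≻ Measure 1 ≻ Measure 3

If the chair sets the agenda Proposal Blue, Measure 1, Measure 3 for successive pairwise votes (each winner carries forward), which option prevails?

Round 1: Proposal Blue vs Measure 1 — 3–10, Measure 1 advances.
Round 2: Measure 1 vs Measure 3 — 6–7, Measure 3 advances.
The agenda winner is Measure 3.

Measure 3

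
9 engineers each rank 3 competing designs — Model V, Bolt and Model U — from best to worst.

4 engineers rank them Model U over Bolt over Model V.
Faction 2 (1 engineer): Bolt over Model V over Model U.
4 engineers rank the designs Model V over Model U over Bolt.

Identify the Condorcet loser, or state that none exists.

Pairwise majorities:
Model V–Bolt: Bolt 5–4.
Model V–Model U: Model V 5–4.
Bolt–Model U: Model U 8–1.
Every design wins at least one matchup (Model V beats Model U; Bolt beats Model V; Model U beats Bolt), so there is no Condorcet loser.

none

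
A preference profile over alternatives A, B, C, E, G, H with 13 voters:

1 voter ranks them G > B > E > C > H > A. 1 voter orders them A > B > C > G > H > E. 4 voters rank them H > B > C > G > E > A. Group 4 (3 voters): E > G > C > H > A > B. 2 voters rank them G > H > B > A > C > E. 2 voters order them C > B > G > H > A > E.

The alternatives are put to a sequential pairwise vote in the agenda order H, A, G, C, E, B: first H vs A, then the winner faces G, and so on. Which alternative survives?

Round 1: H vs A — 12–1, H advances.
Round 2: H vs G — 4–9, G advances.
Round 3: G vs C — 6–7, C advances.
Round 4: C vs E — 9–4, C advances.
Round 5: C vs B — 5–8, B advances.
B survives the agenda.

B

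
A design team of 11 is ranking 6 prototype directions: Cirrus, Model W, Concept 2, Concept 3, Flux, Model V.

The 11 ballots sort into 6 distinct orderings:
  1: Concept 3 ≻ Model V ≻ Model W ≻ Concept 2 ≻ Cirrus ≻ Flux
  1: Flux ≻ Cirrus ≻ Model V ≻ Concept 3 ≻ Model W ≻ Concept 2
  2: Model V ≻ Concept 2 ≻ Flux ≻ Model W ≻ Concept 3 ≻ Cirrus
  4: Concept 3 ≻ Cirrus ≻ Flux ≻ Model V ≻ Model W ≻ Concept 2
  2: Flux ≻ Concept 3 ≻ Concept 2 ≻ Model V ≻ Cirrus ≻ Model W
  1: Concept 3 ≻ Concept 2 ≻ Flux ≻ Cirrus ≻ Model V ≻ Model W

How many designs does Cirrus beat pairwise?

2

Cirrus against each rival (11 engineers):
Cirrus vs Model W: Cirrus wins 8–3.
Cirrus vs Concept 2: 5 to 6, Concept 2.
Cirrus–Concept 3: Concept 3 10–1.
Cirrus vs Flux: Flux wins 6–5.
Cirrus vs Model V: Cirrus, 6–5.
Cirrus beats Model W, Model V; loses to Concept 2, Concept 3, Flux — 2 pairwise wins.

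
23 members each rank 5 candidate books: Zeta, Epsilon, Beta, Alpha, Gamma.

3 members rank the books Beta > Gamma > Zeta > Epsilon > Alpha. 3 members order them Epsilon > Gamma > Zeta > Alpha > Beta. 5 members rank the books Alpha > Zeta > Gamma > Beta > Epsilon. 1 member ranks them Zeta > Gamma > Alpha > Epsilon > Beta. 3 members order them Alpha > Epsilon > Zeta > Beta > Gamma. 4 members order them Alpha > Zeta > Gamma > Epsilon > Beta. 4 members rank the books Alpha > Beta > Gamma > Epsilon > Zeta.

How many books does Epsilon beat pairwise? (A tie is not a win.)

0

Epsilon against each rival (23 members):
Epsilon vs Zeta: 3+3+4 = 10 for Epsilon, 13 for Zeta — Zeta by 13–10.
Epsilon vs Beta: 3+1+3+4 = 11 for Epsilon, 12 for Beta — Beta by 12–11.
Epsilon vs Alpha: Alpha wins 17–6.
Epsilon vs Gamma: Gamma wins 17–6.
Epsilon beats no one; loses to Zeta, Beta, Alpha, Gamma — 0 pairwise wins.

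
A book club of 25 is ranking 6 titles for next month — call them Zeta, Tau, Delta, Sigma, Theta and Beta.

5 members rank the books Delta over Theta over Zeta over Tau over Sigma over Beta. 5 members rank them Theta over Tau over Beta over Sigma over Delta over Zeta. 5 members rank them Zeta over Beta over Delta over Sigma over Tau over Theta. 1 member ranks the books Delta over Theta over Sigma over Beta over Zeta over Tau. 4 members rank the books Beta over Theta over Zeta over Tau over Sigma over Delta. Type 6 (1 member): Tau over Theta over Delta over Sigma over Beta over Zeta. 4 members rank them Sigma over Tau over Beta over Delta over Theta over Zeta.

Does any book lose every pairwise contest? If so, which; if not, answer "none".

Pairwise majorities:
Zeta vs Tau: 5+5+1+4 = 15 for Zeta, 10 for Tau — Zeta by 15–10.
Zeta vs Delta: 5+4 = 9 for Zeta, 16 for Delta — Delta by 16–9.
Zeta vs Sigma: Zeta preferred on 5+5+4 = 14 ballots; Zeta wins 14–11.
Zeta vs Theta: 5 for Zeta, 20 for Theta — Theta by 20–5.
Zeta vs Beta: 10 to 15, Beta.
Tau vs Delta: Tau preferred on 5+4+1+4 = 14 ballots; Tau wins 14–11.
Tau–Sigma: Tau 15–10.
Tau vs Theta: Tau preferred on 5+1+4 = 10 ballots; Theta wins 15–10.
Tau vs Beta: Tau is ranked higher on 5+5+1+4 = 15 ballots, Beta on 10. Tau wins 15–10.
Delta vs Sigma: Sigma, 13–12.
Delta vs Theta: 5+5+1+4 = 15 for Delta, 10 for Theta — Delta by 15–10.
Delta–Beta: Beta 18–7.
Sigma vs Theta: 5+4 = 9 for Sigma, 16 for Theta — Theta by 16–9.
Sigma–Beta: Beta 14–11.
Theta vs Beta: 12 to 13, Beta.
Each book has at least one pairwise win (Zeta beats Tau; Tau beats Delta; Delta beats Zeta; Sigma beats Delta; Theta beats Zeta; Beta beats Zeta) — no Condorcet loser.

none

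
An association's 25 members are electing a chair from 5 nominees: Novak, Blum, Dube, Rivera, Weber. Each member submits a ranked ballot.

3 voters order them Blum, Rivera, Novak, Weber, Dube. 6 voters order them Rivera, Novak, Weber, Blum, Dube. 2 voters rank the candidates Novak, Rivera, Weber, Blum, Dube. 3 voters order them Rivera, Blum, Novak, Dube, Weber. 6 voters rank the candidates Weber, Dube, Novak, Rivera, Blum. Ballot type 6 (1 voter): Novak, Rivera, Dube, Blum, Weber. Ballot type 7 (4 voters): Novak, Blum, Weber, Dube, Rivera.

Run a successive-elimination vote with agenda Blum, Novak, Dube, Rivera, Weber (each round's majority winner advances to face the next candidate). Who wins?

Novak

Round 1: Blum vs Novak — 6–19, Novak advances.
Round 2: Novak vs Dube — 19–6, Novak advances.
Round 3: Novak vs Rivera — 13–12, Novak advances.
Round 4: Novak vs Weber — 19–6, Novak advances.
The agenda winner is Novak.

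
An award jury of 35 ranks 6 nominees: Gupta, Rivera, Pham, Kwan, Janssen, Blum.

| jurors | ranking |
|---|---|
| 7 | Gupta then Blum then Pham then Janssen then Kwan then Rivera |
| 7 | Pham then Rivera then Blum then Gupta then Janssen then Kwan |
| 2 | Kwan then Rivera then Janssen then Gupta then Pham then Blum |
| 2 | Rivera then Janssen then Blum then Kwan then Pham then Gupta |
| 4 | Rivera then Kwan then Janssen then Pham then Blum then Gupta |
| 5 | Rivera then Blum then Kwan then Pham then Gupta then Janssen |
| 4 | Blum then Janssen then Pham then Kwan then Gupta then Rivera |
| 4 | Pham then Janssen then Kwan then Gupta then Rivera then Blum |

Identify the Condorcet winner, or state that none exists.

Head-to-head results (35 jurors):
Gupta vs Rivera: Gupta is ranked higher on 7+4+4 = 15 ballots, Rivera on 20. Rivera wins 20–15.
Gupta vs Pham: 9 to 26, Pham.
Gupta vs Kwan: 14 to 21, Kwan.
Gupta vs Janssen: Gupta is ranked higher on 7+7+5 = 19 ballots, Janssen on 16. Gupta wins 19–16.
Gupta vs Blum: Gupta is ranked higher on 7+2+4 = 13 ballots, Blum on 22. Blum wins 22–13.
Rivera vs Pham: Rivera is ranked higher on 2+2+4+5 = 13 ballots, Pham on 22. Pham wins 22–13.
Rivera vs Kwan: 18 to 17, Rivera.
Rivera vs Janssen: Rivera is ranked higher on 7+2+2+4+5 = 20 ballots, Janssen on 15. Rivera wins 20–15.
Rivera vs Blum: 24 to 11, Rivera.
Pham vs Kwan: Pham is ranked higher on 7+7+4+4 = 22 ballots, Kwan on 13. Pham wins 22–13.
Pham vs Janssen: Pham preferred on 7+7+5+4 = 23 ballots; Pham wins 23–12.
Pham vs Blum: 7+2+4+4 = 17 for Pham, 18 for Blum — Blum by 18–17.
Kwan vs Janssen: Kwan preferred on 2+4+5 = 11 ballots; Janssen wins 24–11.
Kwan vs Blum: Kwan preferred on 2+4+4 = 10 ballots; Blum wins 25–10.
Janssen vs Blum: 12 to 23, Blum.
Every nominee loses at least once (Gupta loses to Rivera; Rivera loses to Pham; Pham loses to Blum; Kwan loses to Rivera; Janssen loses to Gupta; Blum loses to Rivera). The majority relation contains the cycle Gupta → Janssen → Kwan → Gupta, so there is no Condorcet winner.

none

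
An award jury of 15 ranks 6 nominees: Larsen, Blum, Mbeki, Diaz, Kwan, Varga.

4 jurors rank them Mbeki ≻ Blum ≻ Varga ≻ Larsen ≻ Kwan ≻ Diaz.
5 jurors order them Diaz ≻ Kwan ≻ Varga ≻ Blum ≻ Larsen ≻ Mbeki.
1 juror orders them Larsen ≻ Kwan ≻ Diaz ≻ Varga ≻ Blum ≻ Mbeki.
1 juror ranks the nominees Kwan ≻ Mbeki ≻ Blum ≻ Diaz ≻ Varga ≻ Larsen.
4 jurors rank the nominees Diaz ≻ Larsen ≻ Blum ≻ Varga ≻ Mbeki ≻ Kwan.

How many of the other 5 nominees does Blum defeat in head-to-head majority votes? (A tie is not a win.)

4

Blum against each rival (15 jurors):
Blum vs Larsen: Blum, 10–5.
Blum vs Mbeki: Blum wins 10–5.
Blum–Diaz: Diaz 10–5.
Blum–Kwan: Blum 8–7.
Blum vs Varga: 4+1+4 = 9 for Blum, 6 for Varga — Blum by 9–6.
Blum beats Larsen, Mbeki, Kwan, Varga; loses to Diaz — 4 pairwise wins.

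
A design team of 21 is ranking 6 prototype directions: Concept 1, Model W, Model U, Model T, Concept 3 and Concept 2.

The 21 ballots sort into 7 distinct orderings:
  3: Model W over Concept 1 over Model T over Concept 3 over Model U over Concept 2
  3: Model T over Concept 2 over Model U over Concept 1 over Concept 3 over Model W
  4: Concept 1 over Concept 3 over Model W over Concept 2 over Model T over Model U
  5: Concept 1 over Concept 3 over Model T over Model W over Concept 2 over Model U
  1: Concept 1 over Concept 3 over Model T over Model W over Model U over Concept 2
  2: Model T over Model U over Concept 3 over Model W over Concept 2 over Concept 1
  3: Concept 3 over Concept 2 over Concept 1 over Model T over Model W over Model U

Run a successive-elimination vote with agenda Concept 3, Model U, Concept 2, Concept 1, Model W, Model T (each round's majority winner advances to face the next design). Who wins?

Concept 1

Round 1: Concept 3 vs Model U — 16–5, Concept 3 advances.
Round 2: Concept 3 vs Concept 2 — 18–3, Concept 3 advances.
Round 3: Concept 3 vs Concept 1 — 5–16, Concept 1 advances.
Round 4: Concept 1 vs Model W — 16–5, Concept 1 advances.
Round 5: Concept 1 vs Model T — 16–5, Concept 1 advances.
The agenda winner is Concept 1.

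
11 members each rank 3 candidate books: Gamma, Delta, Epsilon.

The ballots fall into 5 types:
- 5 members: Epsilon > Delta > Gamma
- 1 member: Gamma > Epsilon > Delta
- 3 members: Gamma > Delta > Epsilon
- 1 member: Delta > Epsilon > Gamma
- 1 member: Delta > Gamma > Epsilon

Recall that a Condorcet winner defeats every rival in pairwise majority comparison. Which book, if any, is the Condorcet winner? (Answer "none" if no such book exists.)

Head-to-head results (11 members):
Gamma vs Delta: Gamma preferred on 1+3 = 4 ballots; Delta wins 7–4.
Gamma vs Epsilon: 5 to 6, Epsilon.
Delta vs Epsilon: Delta preferred on 3+1+1 = 5 ballots; Epsilon wins 6–5.
Epsilon beats each of Gamma, Delta — Epsilon is the Condorcet winner.

Epsilon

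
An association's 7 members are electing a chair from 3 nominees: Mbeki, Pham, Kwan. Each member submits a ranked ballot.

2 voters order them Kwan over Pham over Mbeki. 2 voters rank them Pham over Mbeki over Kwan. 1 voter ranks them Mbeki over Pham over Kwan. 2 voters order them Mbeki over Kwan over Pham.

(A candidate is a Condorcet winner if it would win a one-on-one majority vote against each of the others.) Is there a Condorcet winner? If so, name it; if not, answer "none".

Head-to-head results (7 voters):
Mbeki vs Pham: Pham, 4–3.
Mbeki vs Kwan: Mbeki wins 5–2.
Pham vs Kwan: Kwan, 4–3.
Each candidate drops at least one matchup (Mbeki loses to Pham; Pham loses to Kwan; Kwan loses to Mbeki); the cycle Mbeki beats Kwan beats Pham beats Mbeki rules out a Condorcet winner.

none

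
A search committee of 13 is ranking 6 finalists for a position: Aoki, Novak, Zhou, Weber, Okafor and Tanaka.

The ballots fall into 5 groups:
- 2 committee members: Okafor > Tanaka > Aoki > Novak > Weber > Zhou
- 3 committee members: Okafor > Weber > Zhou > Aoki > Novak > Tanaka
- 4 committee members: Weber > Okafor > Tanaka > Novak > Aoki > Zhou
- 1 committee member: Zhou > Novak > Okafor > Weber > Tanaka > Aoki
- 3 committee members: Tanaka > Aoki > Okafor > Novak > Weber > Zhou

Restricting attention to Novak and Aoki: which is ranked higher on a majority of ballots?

Aoki

Ballots ranking Novak above Aoki: 4 + 1 = 5.
Ballots ranking Aoki above Novak: 13 − 5 = 8.
Aoki wins the head-to-head 8–5.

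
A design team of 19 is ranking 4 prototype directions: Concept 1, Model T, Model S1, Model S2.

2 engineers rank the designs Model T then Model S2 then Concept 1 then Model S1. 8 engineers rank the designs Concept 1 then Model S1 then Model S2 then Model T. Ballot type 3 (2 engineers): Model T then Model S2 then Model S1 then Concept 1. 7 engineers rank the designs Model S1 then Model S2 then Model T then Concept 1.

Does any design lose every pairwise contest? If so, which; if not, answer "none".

none

Head-to-head results (19 engineers):
Concept 1 vs Model T: Model T wins 11–8.
Concept 1 vs Model S1: Concept 1, 10–9.
Concept 1–Model S2: Model S2 11–8.
Model T–Model S1: Model S1 15–4.
Model T vs Model S2: 4 to 15, Model S2.
Model S1 vs Model S2: Model S1 is ranked higher on 8+7 = 15 ballots, Model S2 on 4. Model S1 wins 15–4.
No design is winless: Concept 1 beats Model S1; Model T beats Concept 1; Model S1 beats Model T; Model S2 beats Concept 1. There is no Condorcet loser.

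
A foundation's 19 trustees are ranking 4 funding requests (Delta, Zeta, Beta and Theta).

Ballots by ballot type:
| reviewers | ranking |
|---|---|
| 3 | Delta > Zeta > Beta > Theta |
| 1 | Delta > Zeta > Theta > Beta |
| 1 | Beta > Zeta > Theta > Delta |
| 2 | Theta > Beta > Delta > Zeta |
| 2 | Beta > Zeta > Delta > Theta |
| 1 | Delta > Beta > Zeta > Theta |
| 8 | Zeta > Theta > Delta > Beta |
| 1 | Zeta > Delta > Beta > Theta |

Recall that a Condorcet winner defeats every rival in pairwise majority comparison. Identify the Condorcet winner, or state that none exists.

Zeta

Pairwise majorities:
Delta vs Zeta: Zeta, 12–7.
Delta–Beta: Delta 14–5.
Delta vs Theta: Theta, 11–8.
Zeta vs Beta: Zeta wins 13–6.
Zeta–Theta: Zeta 17–2.
Beta vs Theta: Theta wins 11–8.
Zeta wins every pairwise contest, so Zeta is the Condorcet winner.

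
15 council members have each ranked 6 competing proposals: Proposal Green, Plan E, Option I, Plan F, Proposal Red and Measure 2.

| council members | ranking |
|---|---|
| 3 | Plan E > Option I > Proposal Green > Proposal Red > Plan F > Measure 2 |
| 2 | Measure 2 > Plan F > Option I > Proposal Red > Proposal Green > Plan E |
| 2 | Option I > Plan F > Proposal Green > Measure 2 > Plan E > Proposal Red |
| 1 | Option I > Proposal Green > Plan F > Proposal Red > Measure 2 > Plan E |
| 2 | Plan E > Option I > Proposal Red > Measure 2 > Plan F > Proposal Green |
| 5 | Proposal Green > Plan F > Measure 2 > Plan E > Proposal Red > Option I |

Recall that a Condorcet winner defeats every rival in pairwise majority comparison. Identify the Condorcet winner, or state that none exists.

none

Head-to-head results (15 council members):
Proposal Green vs Plan E: Proposal Green, 10–5.
Proposal Green–Option I: Option I 10–5.
Proposal Green vs Plan F: Proposal Green wins 9–6.
Proposal Green–Proposal Red: Proposal Green 11–4.
Proposal Green vs Measure 2: Proposal Green, 11–4.
Plan E vs Option I: Plan E, 10–5.
Plan E–Plan F: Plan F 10–5.
Plan E vs Proposal Red: Plan E wins 12–3.
Plan E–Measure 2: Measure 2 10–5.
Option I–Plan F: Option I 8–7.
Option I vs Proposal Red: Option I wins 10–5.
Option I vs Measure 2: Option I wins 8–7.
Plan F–Proposal Red: Plan F 10–5.
Plan F–Measure 2: Plan F 11–4.
Proposal Red–Measure 2: Measure 2 9–6.
Each option drops at least one matchup (Proposal Green loses to Option I; Plan E loses to Proposal Green; Option I loses to Plan E; Plan F loses to Proposal Green; Proposal Red loses to Proposal Green; Measure 2 loses to Proposal Green); the cycle Proposal Green > Plan E > Option I > Proposal Green rules out a Condorcet winner.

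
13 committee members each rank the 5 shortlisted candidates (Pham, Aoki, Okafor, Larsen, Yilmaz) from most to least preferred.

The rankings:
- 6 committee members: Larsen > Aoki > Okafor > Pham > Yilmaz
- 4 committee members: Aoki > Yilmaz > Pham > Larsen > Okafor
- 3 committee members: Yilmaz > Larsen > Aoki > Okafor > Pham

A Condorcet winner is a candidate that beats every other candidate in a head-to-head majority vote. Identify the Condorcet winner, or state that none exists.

Pairwise majorities:
Pham vs Aoki: Pham preferred on 0 ballots; Aoki wins 13–0.
Pham vs Okafor: 4 for Pham, 9 for Okafor — Okafor by 9–4.
Pham vs Larsen: 4 to 9, Larsen.
Pham vs Yilmaz: 6 to 7, Yilmaz.
Aoki vs Okafor: 13 to 0, Aoki.
Aoki vs Larsen: 4 to 9, Larsen.
Aoki vs Yilmaz: Aoki is ranked higher on 6+4 = 10 ballots, Yilmaz on 3. Aoki wins 10–3.
Okafor vs Larsen: Okafor preferred on 0 ballots; Larsen wins 13–0.
Okafor vs Yilmaz: 6 for Okafor, 7 for Yilmaz — Yilmaz by 7–6.
Larsen vs Yilmaz: 6 to 7, Yilmaz.
No candidate is unbeaten: Pham loses to Aoki; Aoki loses to Larsen; Okafor loses to Aoki; Larsen loses to Yilmaz; Yilmaz loses to Aoki. In particular Aoki → Yilmaz → Larsen → Aoki is a majority cycle — no Condorcet winner exists.

none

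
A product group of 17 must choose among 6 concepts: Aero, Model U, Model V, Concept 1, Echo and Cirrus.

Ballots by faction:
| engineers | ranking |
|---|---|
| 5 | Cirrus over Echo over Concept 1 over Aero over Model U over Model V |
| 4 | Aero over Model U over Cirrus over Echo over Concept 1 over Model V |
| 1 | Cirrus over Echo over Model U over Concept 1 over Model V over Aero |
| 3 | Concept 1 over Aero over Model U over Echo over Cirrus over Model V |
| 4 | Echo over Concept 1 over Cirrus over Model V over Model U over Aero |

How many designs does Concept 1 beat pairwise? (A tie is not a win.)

3

Concept 1 against each rival (17 engineers):
Concept 1 vs Aero: 5+1+3+4 = 13 for Concept 1, 4 for Aero — Concept 1 by 13–4.
Concept 1 vs Model U: Concept 1 preferred on 5+3+4 = 12 ballots; Concept 1 wins 12–5.
Concept 1 vs Model V: Concept 1, 17–0.
Concept 1 vs Echo: Echo wins 14–3.
Concept 1–Cirrus: Cirrus 10–7.
Concept 1 beats Aero, Model U, Model V; loses to Echo, Cirrus — 3 pairwise wins.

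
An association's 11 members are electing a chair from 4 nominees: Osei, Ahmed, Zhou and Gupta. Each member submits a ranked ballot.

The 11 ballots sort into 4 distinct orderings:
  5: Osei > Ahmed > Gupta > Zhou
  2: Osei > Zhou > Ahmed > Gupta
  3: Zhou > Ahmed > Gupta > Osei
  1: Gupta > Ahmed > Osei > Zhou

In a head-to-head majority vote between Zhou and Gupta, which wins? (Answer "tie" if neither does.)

Gupta

Ballots ranking Zhou above Gupta: 2 + 3 = 5.
Ballots ranking Gupta above Zhou: 11 − 5 = 6.
Gupta wins the head-to-head 6–5.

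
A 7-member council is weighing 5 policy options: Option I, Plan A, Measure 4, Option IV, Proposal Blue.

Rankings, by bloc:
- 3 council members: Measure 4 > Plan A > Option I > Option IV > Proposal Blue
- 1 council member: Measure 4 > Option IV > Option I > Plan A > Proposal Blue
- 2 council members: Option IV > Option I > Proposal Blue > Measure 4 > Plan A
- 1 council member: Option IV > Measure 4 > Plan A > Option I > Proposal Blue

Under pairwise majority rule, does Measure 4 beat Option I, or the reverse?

Measure 4

Ballots ranking Measure 4 above Option I: 3 + 1 + 1 = 5.
Ballots ranking Option I above Measure 4: 7 − 5 = 2.
Measure 4 wins the head-to-head 5–2.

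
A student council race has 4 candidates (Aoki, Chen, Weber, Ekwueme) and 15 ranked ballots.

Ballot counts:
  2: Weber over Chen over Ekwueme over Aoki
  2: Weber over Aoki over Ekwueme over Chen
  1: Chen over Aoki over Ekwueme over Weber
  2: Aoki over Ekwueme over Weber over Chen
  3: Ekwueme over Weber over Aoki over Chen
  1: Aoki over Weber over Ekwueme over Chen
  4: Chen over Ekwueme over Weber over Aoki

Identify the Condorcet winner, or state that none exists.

Ekwueme

Head-to-head results (15 voters):
Aoki vs Chen: Aoki, 8–7.
Aoki vs Weber: Weber wins 11–4.
Aoki–Ekwueme: Ekwueme 9–6.
Chen vs Weber: Weber wins 10–5.
Chen vs Ekwueme: Ekwueme, 8–7.
Weber–Ekwueme: Ekwueme 10–5.
Only Ekwueme has no losses; Ekwueme is the Condorcet winner.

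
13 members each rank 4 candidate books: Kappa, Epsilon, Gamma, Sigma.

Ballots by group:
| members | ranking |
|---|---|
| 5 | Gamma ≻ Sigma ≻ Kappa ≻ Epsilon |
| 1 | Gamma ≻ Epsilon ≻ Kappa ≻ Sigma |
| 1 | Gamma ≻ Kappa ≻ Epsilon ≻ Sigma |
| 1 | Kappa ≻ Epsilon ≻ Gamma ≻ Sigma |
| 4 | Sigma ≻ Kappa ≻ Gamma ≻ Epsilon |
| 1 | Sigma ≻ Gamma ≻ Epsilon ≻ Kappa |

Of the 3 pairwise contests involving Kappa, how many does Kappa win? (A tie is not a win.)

Kappa against each rival (13 members):
Kappa vs Epsilon: Kappa is ranked higher on 5+1+1+4 = 11 ballots, Epsilon on 2. Kappa wins 11–2.
Kappa vs Gamma: Gamma wins 8–5.
Kappa vs Sigma: Sigma, 10–3.
Kappa beats Epsilon; loses to Gamma, Sigma — 1 pairwise win.

1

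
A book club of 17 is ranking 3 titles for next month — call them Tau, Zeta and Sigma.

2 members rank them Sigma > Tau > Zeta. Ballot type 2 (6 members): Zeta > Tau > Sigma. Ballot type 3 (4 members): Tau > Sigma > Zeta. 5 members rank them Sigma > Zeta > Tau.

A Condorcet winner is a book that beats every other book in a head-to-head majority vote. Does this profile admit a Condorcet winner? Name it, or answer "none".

Head-to-head results (17 members):
Tau vs Zeta: 6 to 11, Zeta.
Tau vs Sigma: Tau preferred on 6+4 = 10 ballots; Tau wins 10–7.
Zeta–Sigma: Sigma 11–6.
Each book drops at least one matchup (Tau loses to Zeta; Zeta loses to Sigma; Sigma loses to Tau); the cycle Tau > Sigma > Zeta > Tau rules out a Condorcet winner.

none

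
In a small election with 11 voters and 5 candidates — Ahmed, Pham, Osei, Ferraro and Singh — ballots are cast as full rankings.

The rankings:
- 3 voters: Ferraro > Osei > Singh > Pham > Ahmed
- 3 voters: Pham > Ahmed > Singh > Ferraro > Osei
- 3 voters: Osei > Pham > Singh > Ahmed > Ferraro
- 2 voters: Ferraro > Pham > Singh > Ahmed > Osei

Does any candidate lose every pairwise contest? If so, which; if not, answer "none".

Head-to-head results (11 voters):
Ahmed vs Pham: Pham wins 11–0.
Ahmed–Osei: Osei 6–5.
Ahmed vs Ferraro: Ahmed wins 6–5.
Ahmed vs Singh: Ahmed is ranked higher on 3 ballots, Singh on 8. Singh wins 8–3.
Pham vs Osei: 3+2 = 5 for Pham, 6 for Osei — Osei by 6–5.
Pham vs Ferraro: Pham, 6–5.
Pham vs Singh: Pham, 8–3.
Osei–Ferraro: Ferraro 8–3.
Osei vs Singh: Osei is ranked higher on 3+3 = 6 ballots, Singh on 5. Osei wins 6–5.
Ferraro vs Singh: Ferraro preferred on 3+2 = 5 ballots; Singh wins 6–5.
No candidate is winless: Ahmed beats Ferraro; Pham beats Ahmed; Osei beats Ahmed; Ferraro beats Osei; Singh beats Ahmed. There is no Condorcet loser.

none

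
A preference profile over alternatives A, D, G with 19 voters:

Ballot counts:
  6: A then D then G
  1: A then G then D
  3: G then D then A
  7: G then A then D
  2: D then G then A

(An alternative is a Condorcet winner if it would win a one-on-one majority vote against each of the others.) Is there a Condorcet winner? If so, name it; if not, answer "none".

Pairwise majorities:
A vs D: A is ranked higher on 6+1+7 = 14 ballots, D on 5. A wins 14–5.
A vs G: A preferred on 6+1 = 7 ballots; G wins 12–7.
D vs G: D is ranked higher on 6+2 = 8 ballots, G on 11. G wins 11–8.
Only G has no losses; G is the Condorcet winner.

G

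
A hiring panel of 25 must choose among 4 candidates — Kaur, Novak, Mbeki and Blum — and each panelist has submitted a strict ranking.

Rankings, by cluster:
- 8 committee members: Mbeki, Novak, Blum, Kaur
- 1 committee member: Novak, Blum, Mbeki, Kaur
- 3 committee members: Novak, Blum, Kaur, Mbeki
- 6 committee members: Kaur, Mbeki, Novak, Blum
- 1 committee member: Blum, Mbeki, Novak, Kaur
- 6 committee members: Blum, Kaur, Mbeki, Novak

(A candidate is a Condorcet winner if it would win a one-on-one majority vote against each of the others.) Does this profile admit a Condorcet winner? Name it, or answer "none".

none

Pairwise majorities:
Kaur vs Novak: 6+6 = 12 for Kaur, 13 for Novak — Novak by 13–12.
Kaur vs Mbeki: 3+6+6 = 15 for Kaur, 10 for Mbeki — Kaur by 15–10.
Kaur vs Blum: 6 for Kaur, 19 for Blum — Blum by 19–6.
Novak vs Mbeki: Novak preferred on 1+3 = 4 ballots; Mbeki wins 21–4.
Novak vs Blum: 18 to 7, Novak.
Mbeki vs Blum: 8+6 = 14 for Mbeki, 11 for Blum — Mbeki by 14–11.
Every candidate loses at least once (Kaur loses to Novak; Novak loses to Mbeki; Mbeki loses to Kaur; Blum loses to Novak). The majority relation contains the cycle Kaur > Mbeki > Novak > Kaur, so there is no Condorcet winner.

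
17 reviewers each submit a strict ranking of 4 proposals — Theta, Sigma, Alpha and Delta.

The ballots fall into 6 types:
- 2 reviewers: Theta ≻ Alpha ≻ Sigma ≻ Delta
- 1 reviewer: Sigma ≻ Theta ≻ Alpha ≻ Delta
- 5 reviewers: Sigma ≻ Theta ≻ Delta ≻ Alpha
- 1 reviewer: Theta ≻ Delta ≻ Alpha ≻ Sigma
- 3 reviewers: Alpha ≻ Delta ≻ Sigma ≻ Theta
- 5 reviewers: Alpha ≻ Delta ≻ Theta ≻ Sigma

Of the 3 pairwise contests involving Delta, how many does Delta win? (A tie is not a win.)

Delta against each rival (17 reviewers):
Delta–Theta: Theta 9–8.
Delta vs Sigma: Delta wins 9–8.
Delta vs Alpha: Alpha wins 11–6.
Delta beats Sigma; loses to Theta, Alpha — 1 pairwise win.

1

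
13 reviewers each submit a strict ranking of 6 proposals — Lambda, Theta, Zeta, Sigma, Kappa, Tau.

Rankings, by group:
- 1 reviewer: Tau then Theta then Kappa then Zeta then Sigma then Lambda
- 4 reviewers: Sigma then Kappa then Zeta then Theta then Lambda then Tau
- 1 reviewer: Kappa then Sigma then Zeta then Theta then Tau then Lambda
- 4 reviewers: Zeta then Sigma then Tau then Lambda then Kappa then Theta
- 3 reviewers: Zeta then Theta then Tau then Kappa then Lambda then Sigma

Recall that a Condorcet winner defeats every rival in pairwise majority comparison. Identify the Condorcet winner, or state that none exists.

Zeta

Head-to-head results (13 reviewers):
Lambda–Theta: Theta 9–4.
Lambda vs Zeta: Zeta wins 13–0.
Lambda vs Sigma: Sigma, 10–3.
Lambda vs Kappa: Kappa, 9–4.
Lambda vs Tau: Tau wins 9–4.
Theta vs Zeta: Zeta, 12–1.
Theta vs Sigma: Sigma wins 9–4.
Theta–Kappa: Kappa 9–4.
Theta vs Tau: Theta, 8–5.
Zeta vs Sigma: Zeta, 8–5.
Zeta vs Kappa: Zeta wins 7–6.
Zeta vs Tau: Zeta wins 12–1.
Sigma vs Kappa: Sigma wins 8–5.
Sigma vs Tau: Sigma, 9–4.
Kappa vs Tau: Tau, 8–5.
Zeta wins every pairwise contest, so Zeta is the Condorcet winner.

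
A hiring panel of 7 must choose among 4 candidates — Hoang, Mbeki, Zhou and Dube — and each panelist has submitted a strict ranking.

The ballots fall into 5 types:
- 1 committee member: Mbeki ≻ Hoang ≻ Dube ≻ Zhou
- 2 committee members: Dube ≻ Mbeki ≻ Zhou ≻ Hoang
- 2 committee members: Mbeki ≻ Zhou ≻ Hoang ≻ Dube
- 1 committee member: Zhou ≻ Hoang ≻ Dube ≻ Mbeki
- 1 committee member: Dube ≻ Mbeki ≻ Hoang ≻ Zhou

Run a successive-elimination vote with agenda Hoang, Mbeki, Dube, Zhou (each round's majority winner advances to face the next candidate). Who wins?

Round 1: Hoang vs Mbeki — 1–6, Mbeki advances.
Round 2: Mbeki vs Dube — 3–4, Dube advances.
Round 3: Dube vs Zhou — 4–3, Dube advances.
The agenda winner is Dube.

Dube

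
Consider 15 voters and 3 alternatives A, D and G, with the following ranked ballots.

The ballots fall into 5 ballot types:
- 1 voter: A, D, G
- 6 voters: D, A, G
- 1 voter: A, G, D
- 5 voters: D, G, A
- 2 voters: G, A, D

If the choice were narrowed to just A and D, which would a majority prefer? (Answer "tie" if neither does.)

D

Ballots ranking A above D: 1 + 1 + 2 = 4.
Ballots ranking D above A: 15 − 4 = 11.
D wins the head-to-head 11–4.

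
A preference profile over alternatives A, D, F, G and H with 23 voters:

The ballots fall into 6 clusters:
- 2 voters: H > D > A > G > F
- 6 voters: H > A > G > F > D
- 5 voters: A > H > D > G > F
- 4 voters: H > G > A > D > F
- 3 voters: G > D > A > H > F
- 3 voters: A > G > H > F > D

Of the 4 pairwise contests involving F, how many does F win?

0

F against each rival (23 voters):
F vs A: 0 for F, 23 for A — A by 23–0.
F vs D: 6+3 = 9 for F, 14 for D — D by 14–9.
F vs G: G wins 23–0.
F vs H: F is ranked higher on 0 ballots, H on 23. H wins 23–0.
F beats no one; loses to A, D, G, H — 0 pairwise wins.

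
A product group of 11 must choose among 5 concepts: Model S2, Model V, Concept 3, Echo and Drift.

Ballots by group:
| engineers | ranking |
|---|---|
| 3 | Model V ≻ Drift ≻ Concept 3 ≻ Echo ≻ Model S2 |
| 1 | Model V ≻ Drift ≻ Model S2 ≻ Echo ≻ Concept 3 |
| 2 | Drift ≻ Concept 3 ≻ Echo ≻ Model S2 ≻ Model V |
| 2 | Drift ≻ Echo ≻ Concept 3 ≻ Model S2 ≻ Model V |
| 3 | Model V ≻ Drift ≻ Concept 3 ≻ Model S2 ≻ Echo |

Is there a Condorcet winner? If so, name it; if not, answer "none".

Model V

Check each pair by majority over 11 ballots:
Model S2 vs Model V: 4 to 7, Model V.
Model S2 vs Concept 3: 1 for Model S2, 10 for Concept 3 — Concept 3 by 10–1.
Model S2 vs Echo: 1+3 = 4 for Model S2, 7 for Echo — Echo by 7–4.
Model S2 vs Drift: Model S2 is ranked higher on 0 ballots, Drift on 11. Drift wins 11–0.
Model V vs Concept 3: Model V preferred on 3+1+3 = 7 ballots; Model V wins 7–4.
Model V vs Echo: Model V is ranked higher on 3+1+3 = 7 ballots, Echo on 4. Model V wins 7–4.
Model V vs Drift: 3+1+3 = 7 for Model V, 4 for Drift — Model V by 7–4.
Concept 3 vs Echo: 3+2+3 = 8 for Concept 3, 3 for Echo — Concept 3 by 8–3.
Concept 3 vs Drift: 0 to 11, Drift.
Echo vs Drift: Echo is ranked higher on 0 ballots, Drift on 11. Drift wins 11–0.
Model V wins every pairwise contest, so Model V is the Condorcet winner.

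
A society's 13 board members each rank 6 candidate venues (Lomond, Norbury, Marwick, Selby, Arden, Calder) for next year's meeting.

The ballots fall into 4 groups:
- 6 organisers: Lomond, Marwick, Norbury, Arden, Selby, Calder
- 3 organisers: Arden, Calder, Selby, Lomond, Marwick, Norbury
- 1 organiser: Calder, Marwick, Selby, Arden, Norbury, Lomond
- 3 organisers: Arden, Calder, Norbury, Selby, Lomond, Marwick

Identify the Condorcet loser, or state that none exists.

Pairwise majorities:
Lomond vs Norbury: 9 to 4, Lomond.
Lomond vs Marwick: 12 to 1, Lomond.
Lomond vs Selby: Selby, 7–6.
Lomond vs Arden: 6 for Lomond, 7 for Arden — Arden by 7–6.
Lomond vs Calder: 6 to 7, Calder.
Norbury–Marwick: Marwick 10–3.
Norbury vs Selby: Norbury, 9–4.
Norbury vs Arden: Norbury preferred on 6 ballots; Arden wins 7–6.
Norbury vs Calder: Calder wins 7–6.
Marwick vs Selby: Marwick preferred on 6+1 = 7 ballots; Marwick wins 7–6.
Marwick vs Arden: 6+1 = 7 for Marwick, 6 for Arden — Marwick by 7–6.
Marwick–Calder: Calder 7–6.
Selby vs Arden: Selby preferred on 1 ballot; Arden wins 12–1.
Selby vs Calder: Calder wins 7–6.
Arden vs Calder: Arden wins 12–1.
Each city has at least one pairwise win (Lomond beats Norbury; Norbury beats Selby; Marwick beats Norbury; Selby beats Lomond; Arden beats Lomond; Calder beats Lomond) — no Condorcet loser.

none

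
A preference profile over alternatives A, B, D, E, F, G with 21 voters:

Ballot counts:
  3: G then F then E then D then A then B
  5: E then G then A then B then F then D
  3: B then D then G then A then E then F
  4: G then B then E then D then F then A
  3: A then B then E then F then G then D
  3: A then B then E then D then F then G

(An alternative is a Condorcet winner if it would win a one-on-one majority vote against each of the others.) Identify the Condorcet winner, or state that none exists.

none

Head-to-head results (21 voters):
A vs B: 3+5+3+3 = 14 for A, 7 for B — A by 14–7.
A vs D: 5+3+3 = 11 for A, 10 for D — A by 11–10.
A vs E: A preferred on 3+3+3 = 9 ballots; E wins 12–9.
A vs F: 5+3+3+3 = 14 for A, 7 for F — A by 14–7.
A vs G: 3+3 = 6 for A, 15 for G — G by 15–6.
B vs D: B preferred on 5+3+4+3+3 = 18 ballots; B wins 18–3.
B vs E: 13 to 8, B.
B vs F: B is ranked higher on 5+3+4+3+3 = 18 ballots, F on 3. B wins 18–3.
B vs G: B is ranked higher on 3+3+3 = 9 ballots, G on 12. G wins 12–9.
D vs E: 3 for D, 18 for E — E by 18–3.
D vs F: D preferred on 3+4+3 = 10 ballots; F wins 11–10.
D vs G: 6 to 15, G.
E vs F: E is ranked higher on 5+3+4+3+3 = 18 ballots, F on 3. E wins 18–3.
E vs G: E is ranked higher on 5+3+3 = 11 ballots, G on 10. E wins 11–10.
F vs G: F preferred on 3+3 = 6 ballots; G wins 15–6.
Every alternative loses at least once (A loses to E; B loses to A; D loses to A; E loses to B; F loses to A; G loses to E). The majority relation contains the cycle A beats B beats E beats A, so there is no Condorcet winner.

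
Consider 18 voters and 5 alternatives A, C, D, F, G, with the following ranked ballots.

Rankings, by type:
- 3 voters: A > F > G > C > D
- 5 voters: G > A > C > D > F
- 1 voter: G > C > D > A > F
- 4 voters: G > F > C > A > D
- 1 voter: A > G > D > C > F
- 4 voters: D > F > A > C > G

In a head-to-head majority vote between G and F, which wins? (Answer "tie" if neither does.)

G

Ballots ranking G above F: 5 + 1 + 4 + 1 = 11.
Ballots ranking F above G: 18 − 11 = 7.
G wins the head-to-head 11–7.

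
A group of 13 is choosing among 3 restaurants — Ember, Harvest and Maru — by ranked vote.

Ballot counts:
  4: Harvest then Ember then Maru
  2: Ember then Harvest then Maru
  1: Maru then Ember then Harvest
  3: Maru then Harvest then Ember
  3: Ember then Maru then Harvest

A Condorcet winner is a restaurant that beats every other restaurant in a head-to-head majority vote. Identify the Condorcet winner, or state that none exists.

Head-to-head results (13 friends):
Ember vs Harvest: 6 to 7, Harvest.
Ember vs Maru: Ember preferred on 4+2+3 = 9 ballots; Ember wins 9–4.
Harvest vs Maru: 4+2 = 6 for Harvest, 7 for Maru — Maru by 7–6.
Every restaurant loses at least once (Ember loses to Harvest; Harvest loses to Maru; Maru loses to Ember). The majority relation contains the cycle Ember → Maru → Harvest → Ember, so there is no Condorcet winner.

none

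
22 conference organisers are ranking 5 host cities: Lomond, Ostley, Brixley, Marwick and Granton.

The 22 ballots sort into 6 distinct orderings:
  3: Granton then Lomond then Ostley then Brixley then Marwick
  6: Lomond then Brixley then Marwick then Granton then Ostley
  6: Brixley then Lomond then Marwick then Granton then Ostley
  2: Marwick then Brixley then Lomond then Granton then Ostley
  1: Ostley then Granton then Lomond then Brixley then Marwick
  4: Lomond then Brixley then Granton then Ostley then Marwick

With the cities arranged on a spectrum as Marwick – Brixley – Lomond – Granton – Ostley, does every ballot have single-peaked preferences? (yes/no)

yes

Axis positions: Marwick=1, Brixley=2, Lomond=3, Granton=4, Ostley=5.
Bloc 1 (peak Granton at position 4): ranking walks positions 4-3-5-2-1, expanding outward from the peak — single-peaked.
Bloc 2 (peak Lomond at position 3): ranking walks positions 3-2-1-4-5, expanding outward from the peak — single-peaked.
Bloc 3 (peak Brixley at position 2): ranking walks positions 2-3-1-4-5, expanding outward from the peak — single-peaked.
Bloc 4 (peak Marwick at position 1): ranking walks positions 1-2-3-4-5, expanding outward from the peak — single-peaked.
Bloc 5 (peak Ostley at position 5): ranking walks positions 5-4-3-2-1, expanding outward from the peak — single-peaked.
Bloc 6 (peak Lomond at position 3): ranking walks positions 3-2-4-5-1, expanding outward from the peak — single-peaked.
Every ranking is single-peaked on this axis.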